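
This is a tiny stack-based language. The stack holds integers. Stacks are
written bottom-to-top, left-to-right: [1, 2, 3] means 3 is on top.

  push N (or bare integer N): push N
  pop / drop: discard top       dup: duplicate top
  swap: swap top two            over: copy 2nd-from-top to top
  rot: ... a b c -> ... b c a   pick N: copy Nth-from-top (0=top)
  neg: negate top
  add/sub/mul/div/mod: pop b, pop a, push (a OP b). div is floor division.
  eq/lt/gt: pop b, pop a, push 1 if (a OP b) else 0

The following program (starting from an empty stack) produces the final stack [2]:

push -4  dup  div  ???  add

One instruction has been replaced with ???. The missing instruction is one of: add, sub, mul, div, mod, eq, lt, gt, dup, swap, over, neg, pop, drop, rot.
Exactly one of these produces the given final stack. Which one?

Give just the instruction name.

Stack before ???: [1]
Stack after ???:  [1, 1]
The instruction that transforms [1] -> [1, 1] is: dup

Answer: dup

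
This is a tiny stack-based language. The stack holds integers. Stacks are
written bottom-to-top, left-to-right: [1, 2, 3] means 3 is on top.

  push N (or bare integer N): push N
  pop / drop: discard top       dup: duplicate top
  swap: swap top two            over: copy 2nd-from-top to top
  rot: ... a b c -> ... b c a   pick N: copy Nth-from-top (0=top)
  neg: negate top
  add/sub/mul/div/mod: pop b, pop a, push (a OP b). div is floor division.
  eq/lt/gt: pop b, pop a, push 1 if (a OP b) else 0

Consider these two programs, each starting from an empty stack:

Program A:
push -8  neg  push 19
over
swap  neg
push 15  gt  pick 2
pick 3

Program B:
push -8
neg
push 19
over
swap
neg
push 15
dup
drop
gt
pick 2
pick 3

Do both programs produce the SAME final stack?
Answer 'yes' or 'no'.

Program A trace:
  After 'push -8': [-8]
  After 'neg': [8]
  After 'push 19': [8, 19]
  After 'over': [8, 19, 8]
  After 'swap': [8, 8, 19]
  After 'neg': [8, 8, -19]
  After 'push 15': [8, 8, -19, 15]
  After 'gt': [8, 8, 0]
  After 'pick 2': [8, 8, 0, 8]
  After 'pick 3': [8, 8, 0, 8, 8]
Program A final stack: [8, 8, 0, 8, 8]

Program B trace:
  After 'push -8': [-8]
  After 'neg': [8]
  After 'push 19': [8, 19]
  After 'over': [8, 19, 8]
  After 'swap': [8, 8, 19]
  After 'neg': [8, 8, -19]
  After 'push 15': [8, 8, -19, 15]
  After 'dup': [8, 8, -19, 15, 15]
  After 'drop': [8, 8, -19, 15]
  After 'gt': [8, 8, 0]
  After 'pick 2': [8, 8, 0, 8]
  After 'pick 3': [8, 8, 0, 8, 8]
Program B final stack: [8, 8, 0, 8, 8]
Same: yes

Answer: yes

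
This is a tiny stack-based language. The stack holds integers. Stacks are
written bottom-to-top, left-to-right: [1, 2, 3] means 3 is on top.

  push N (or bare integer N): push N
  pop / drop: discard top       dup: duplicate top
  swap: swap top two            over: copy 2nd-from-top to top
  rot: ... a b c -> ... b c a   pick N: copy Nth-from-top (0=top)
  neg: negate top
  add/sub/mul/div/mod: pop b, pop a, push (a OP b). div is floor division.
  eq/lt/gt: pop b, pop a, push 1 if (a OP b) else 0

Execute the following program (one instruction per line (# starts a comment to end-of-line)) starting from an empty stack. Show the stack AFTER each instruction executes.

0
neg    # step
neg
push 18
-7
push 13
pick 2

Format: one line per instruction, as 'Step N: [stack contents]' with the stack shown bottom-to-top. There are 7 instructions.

Step 1: [0]
Step 2: [0]
Step 3: [0]
Step 4: [0, 18]
Step 5: [0, 18, -7]
Step 6: [0, 18, -7, 13]
Step 7: [0, 18, -7, 13, 18]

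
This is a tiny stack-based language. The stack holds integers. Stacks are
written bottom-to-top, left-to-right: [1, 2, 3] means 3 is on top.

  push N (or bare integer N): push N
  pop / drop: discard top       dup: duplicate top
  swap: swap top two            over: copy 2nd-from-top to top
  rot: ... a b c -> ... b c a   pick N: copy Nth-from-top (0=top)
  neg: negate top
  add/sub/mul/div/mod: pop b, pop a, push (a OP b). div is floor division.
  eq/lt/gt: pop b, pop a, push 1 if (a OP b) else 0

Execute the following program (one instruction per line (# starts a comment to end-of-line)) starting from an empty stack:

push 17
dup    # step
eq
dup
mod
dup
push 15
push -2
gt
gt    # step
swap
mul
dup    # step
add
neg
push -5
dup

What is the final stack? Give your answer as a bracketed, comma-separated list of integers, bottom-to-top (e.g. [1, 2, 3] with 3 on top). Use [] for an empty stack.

After 'push 17': [17]
After 'dup': [17, 17]
After 'eq': [1]
After 'dup': [1, 1]
After 'mod': [0]
After 'dup': [0, 0]
After 'push 15': [0, 0, 15]
After 'push -2': [0, 0, 15, -2]
After 'gt': [0, 0, 1]
After 'gt': [0, 0]
After 'swap': [0, 0]
After 'mul': [0]
After 'dup': [0, 0]
After 'add': [0]
After 'neg': [0]
After 'push -5': [0, -5]
After 'dup': [0, -5, -5]

Answer: [0, -5, -5]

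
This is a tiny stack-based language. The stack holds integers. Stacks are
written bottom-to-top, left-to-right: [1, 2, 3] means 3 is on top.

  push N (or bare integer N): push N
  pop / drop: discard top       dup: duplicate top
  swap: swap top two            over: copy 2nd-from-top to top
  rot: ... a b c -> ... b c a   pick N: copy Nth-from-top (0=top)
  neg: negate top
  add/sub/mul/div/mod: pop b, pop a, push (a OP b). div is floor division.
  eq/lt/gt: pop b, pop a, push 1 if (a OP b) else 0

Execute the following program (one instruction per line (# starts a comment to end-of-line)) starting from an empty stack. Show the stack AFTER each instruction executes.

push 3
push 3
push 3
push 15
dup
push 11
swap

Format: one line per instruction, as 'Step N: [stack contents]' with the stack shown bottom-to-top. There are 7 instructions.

Step 1: [3]
Step 2: [3, 3]
Step 3: [3, 3, 3]
Step 4: [3, 3, 3, 15]
Step 5: [3, 3, 3, 15, 15]
Step 6: [3, 3, 3, 15, 15, 11]
Step 7: [3, 3, 3, 15, 11, 15]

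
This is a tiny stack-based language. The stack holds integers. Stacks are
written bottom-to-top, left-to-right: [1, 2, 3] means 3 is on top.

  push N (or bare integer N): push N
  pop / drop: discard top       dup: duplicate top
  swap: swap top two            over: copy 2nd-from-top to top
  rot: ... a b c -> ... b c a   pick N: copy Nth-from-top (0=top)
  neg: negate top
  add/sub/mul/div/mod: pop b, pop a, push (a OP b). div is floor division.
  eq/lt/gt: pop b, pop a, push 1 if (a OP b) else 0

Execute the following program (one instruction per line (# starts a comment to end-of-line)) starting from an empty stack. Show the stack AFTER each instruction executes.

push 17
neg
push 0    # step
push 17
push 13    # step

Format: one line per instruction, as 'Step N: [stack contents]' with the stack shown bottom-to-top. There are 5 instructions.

Step 1: [17]
Step 2: [-17]
Step 3: [-17, 0]
Step 4: [-17, 0, 17]
Step 5: [-17, 0, 17, 13]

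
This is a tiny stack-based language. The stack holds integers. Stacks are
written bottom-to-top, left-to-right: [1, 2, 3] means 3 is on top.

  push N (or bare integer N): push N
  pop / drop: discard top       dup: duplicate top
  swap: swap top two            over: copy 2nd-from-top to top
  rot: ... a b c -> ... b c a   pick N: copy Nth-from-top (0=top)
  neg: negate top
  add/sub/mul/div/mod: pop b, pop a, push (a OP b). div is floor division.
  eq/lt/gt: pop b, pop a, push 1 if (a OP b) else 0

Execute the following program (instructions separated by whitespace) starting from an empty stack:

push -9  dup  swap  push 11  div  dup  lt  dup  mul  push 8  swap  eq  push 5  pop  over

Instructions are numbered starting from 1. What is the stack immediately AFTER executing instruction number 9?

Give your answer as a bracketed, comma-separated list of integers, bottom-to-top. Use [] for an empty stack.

Step 1 ('push -9'): [-9]
Step 2 ('dup'): [-9, -9]
Step 3 ('swap'): [-9, -9]
Step 4 ('push 11'): [-9, -9, 11]
Step 5 ('div'): [-9, -1]
Step 6 ('dup'): [-9, -1, -1]
Step 7 ('lt'): [-9, 0]
Step 8 ('dup'): [-9, 0, 0]
Step 9 ('mul'): [-9, 0]

Answer: [-9, 0]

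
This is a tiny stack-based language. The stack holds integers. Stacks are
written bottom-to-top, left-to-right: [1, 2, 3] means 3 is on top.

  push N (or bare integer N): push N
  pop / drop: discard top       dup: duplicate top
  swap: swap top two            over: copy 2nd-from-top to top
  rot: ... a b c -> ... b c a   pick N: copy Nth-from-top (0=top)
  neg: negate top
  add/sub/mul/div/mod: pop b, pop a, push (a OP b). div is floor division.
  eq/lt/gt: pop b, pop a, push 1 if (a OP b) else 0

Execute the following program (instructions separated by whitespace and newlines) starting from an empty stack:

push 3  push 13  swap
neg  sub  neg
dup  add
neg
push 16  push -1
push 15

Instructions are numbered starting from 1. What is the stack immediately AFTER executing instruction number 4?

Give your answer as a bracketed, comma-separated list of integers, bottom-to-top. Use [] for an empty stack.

Step 1 ('push 3'): [3]
Step 2 ('push 13'): [3, 13]
Step 3 ('swap'): [13, 3]
Step 4 ('neg'): [13, -3]

Answer: [13, -3]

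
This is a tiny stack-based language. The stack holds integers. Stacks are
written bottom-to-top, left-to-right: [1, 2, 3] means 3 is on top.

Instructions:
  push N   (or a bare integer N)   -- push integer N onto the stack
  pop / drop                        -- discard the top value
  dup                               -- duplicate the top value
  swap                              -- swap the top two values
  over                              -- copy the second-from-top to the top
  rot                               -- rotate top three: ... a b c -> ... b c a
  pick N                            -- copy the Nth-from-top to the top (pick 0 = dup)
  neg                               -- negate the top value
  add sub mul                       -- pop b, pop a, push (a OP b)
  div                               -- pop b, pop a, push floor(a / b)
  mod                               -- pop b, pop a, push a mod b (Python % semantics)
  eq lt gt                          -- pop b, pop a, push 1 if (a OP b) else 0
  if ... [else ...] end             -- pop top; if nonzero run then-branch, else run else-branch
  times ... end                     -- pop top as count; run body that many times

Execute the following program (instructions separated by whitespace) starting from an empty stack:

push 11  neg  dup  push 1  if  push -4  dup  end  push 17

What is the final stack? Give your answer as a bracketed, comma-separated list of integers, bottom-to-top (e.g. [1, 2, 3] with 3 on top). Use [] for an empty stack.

Answer: [-11, -11, -4, -4, 17]

Derivation:
After 'push 11': [11]
After 'neg': [-11]
After 'dup': [-11, -11]
After 'push 1': [-11, -11, 1]
After 'if': [-11, -11]
After 'push -4': [-11, -11, -4]
After 'dup': [-11, -11, -4, -4]
After 'push 17': [-11, -11, -4, -4, 17]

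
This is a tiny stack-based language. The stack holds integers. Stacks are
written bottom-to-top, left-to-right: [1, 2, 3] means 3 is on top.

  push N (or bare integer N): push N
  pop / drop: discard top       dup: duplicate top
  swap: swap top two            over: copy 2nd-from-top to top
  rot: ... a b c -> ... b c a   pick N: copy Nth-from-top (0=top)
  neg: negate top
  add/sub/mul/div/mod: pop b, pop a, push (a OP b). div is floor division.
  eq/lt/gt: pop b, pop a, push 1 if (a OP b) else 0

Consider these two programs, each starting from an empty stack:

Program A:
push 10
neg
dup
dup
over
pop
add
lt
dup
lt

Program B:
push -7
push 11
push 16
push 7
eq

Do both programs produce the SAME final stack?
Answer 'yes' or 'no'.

Program A trace:
  After 'push 10': [10]
  After 'neg': [-10]
  After 'dup': [-10, -10]
  After 'dup': [-10, -10, -10]
  After 'over': [-10, -10, -10, -10]
  After 'pop': [-10, -10, -10]
  After 'add': [-10, -20]
  After 'lt': [0]
  After 'dup': [0, 0]
  After 'lt': [0]
Program A final stack: [0]

Program B trace:
  After 'push -7': [-7]
  After 'push 11': [-7, 11]
  After 'push 16': [-7, 11, 16]
  After 'push 7': [-7, 11, 16, 7]
  After 'eq': [-7, 11, 0]
Program B final stack: [-7, 11, 0]
Same: no

Answer: no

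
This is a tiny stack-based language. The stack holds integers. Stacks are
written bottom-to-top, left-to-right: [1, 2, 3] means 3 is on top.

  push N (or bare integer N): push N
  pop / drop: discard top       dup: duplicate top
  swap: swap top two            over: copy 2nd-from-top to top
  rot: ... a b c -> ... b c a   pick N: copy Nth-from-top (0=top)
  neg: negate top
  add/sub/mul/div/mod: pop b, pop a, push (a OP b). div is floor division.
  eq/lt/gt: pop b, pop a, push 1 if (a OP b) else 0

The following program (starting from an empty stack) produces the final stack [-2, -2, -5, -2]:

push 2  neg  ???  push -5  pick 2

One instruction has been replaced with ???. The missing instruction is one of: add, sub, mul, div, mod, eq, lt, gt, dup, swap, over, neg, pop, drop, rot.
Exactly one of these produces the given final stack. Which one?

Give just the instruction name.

Stack before ???: [-2]
Stack after ???:  [-2, -2]
The instruction that transforms [-2] -> [-2, -2] is: dup

Answer: dup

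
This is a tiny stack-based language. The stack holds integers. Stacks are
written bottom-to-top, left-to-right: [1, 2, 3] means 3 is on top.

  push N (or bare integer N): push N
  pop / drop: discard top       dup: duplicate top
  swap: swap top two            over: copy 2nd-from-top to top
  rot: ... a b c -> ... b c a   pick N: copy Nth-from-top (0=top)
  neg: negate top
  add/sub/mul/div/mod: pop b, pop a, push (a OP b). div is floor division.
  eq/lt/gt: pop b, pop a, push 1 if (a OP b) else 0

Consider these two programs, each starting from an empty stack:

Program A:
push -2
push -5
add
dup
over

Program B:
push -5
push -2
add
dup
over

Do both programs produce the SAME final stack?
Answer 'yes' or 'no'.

Answer: yes

Derivation:
Program A trace:
  After 'push -2': [-2]
  After 'push -5': [-2, -5]
  After 'add': [-7]
  After 'dup': [-7, -7]
  After 'over': [-7, -7, -7]
Program A final stack: [-7, -7, -7]

Program B trace:
  After 'push -5': [-5]
  After 'push -2': [-5, -2]
  After 'add': [-7]
  After 'dup': [-7, -7]
  After 'over': [-7, -7, -7]
Program B final stack: [-7, -7, -7]
Same: yes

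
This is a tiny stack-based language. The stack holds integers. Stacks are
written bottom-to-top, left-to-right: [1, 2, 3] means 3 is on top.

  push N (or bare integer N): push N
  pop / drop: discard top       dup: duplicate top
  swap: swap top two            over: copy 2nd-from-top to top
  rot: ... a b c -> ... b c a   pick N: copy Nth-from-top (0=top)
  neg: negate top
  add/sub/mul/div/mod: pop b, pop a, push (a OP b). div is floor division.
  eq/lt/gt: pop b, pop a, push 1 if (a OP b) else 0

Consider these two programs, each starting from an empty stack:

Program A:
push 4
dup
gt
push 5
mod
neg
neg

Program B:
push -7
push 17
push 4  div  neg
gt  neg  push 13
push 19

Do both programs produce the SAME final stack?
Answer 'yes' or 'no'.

Answer: no

Derivation:
Program A trace:
  After 'push 4': [4]
  After 'dup': [4, 4]
  After 'gt': [0]
  After 'push 5': [0, 5]
  After 'mod': [0]
  After 'neg': [0]
  After 'neg': [0]
Program A final stack: [0]

Program B trace:
  After 'push -7': [-7]
  After 'push 17': [-7, 17]
  After 'push 4': [-7, 17, 4]
  After 'div': [-7, 4]
  After 'neg': [-7, -4]
  After 'gt': [0]
  After 'neg': [0]
  After 'push 13': [0, 13]
  After 'push 19': [0, 13, 19]
Program B final stack: [0, 13, 19]
Same: no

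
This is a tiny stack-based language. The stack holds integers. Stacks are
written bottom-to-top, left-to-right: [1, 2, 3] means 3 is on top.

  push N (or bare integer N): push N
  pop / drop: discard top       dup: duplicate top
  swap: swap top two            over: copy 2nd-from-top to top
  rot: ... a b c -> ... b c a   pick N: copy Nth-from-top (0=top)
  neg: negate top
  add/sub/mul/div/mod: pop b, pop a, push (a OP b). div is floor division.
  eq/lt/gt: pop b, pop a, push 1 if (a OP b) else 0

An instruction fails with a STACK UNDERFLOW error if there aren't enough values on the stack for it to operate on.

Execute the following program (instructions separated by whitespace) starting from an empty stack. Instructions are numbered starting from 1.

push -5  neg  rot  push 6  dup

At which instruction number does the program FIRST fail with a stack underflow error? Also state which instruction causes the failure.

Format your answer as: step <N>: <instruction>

Step 1 ('push -5'): stack = [-5], depth = 1
Step 2 ('neg'): stack = [5], depth = 1
Step 3 ('rot'): needs 3 value(s) but depth is 1 — STACK UNDERFLOW

Answer: step 3: rot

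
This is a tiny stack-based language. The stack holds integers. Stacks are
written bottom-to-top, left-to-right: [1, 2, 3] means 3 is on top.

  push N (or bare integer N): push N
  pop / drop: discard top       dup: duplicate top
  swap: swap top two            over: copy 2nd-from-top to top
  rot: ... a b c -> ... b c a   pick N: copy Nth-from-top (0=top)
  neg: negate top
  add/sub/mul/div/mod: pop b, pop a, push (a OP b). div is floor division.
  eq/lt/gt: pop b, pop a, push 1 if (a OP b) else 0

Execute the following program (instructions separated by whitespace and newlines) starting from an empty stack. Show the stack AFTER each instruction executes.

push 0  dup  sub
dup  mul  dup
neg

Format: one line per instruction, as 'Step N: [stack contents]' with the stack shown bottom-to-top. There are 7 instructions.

Step 1: [0]
Step 2: [0, 0]
Step 3: [0]
Step 4: [0, 0]
Step 5: [0]
Step 6: [0, 0]
Step 7: [0, 0]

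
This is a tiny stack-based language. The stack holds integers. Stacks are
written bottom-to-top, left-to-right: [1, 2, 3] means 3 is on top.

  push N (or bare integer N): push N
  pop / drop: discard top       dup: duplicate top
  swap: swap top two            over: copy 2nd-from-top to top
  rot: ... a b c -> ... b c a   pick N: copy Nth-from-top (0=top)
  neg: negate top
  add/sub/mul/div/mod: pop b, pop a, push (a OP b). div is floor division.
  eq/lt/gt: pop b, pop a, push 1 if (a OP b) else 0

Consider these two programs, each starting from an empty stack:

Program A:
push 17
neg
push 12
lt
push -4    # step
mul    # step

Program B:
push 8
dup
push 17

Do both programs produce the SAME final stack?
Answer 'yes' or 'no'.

Answer: no

Derivation:
Program A trace:
  After 'push 17': [17]
  After 'neg': [-17]
  After 'push 12': [-17, 12]
  After 'lt': [1]
  After 'push -4': [1, -4]
  After 'mul': [-4]
Program A final stack: [-4]

Program B trace:
  After 'push 8': [8]
  After 'dup': [8, 8]
  After 'push 17': [8, 8, 17]
Program B final stack: [8, 8, 17]
Same: no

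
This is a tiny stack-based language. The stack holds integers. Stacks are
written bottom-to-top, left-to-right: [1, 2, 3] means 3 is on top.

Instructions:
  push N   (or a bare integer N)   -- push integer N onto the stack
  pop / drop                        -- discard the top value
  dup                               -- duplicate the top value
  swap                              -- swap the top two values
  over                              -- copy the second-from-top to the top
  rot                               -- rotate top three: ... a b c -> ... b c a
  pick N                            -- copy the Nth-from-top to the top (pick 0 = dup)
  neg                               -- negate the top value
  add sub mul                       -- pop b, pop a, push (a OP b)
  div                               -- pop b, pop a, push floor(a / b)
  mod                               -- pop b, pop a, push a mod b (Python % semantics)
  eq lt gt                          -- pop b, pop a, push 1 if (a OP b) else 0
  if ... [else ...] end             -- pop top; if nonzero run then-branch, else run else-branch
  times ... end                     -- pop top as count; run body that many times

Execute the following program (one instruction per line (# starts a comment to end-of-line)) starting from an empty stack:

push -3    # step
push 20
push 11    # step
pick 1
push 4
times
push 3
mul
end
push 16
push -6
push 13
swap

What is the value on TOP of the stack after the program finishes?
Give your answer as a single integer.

Answer: -6

Derivation:
After 'push -3': [-3]
After 'push 20': [-3, 20]
After 'push 11': [-3, 20, 11]
After 'pick 1': [-3, 20, 11, 20]
After 'push 4': [-3, 20, 11, 20, 4]
After 'times': [-3, 20, 11, 20]
After 'push 3': [-3, 20, 11, 20, 3]
After 'mul': [-3, 20, 11, 60]
After 'push 3': [-3, 20, 11, 60, 3]
After 'mul': [-3, 20, 11, 180]
After 'push 3': [-3, 20, 11, 180, 3]
After 'mul': [-3, 20, 11, 540]
After 'push 3': [-3, 20, 11, 540, 3]
After 'mul': [-3, 20, 11, 1620]
After 'push 16': [-3, 20, 11, 1620, 16]
After 'push -6': [-3, 20, 11, 1620, 16, -6]
After 'push 13': [-3, 20, 11, 1620, 16, -6, 13]
After 'swap': [-3, 20, 11, 1620, 16, 13, -6]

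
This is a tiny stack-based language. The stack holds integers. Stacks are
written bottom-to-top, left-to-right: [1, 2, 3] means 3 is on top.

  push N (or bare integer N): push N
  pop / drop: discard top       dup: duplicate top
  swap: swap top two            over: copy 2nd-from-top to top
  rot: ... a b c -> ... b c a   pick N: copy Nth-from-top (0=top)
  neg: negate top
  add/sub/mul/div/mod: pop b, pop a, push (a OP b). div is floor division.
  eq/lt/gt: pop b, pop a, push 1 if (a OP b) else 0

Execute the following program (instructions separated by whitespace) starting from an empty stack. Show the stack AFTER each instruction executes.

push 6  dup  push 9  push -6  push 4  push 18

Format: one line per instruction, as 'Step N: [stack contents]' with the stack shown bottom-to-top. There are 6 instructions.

Step 1: [6]
Step 2: [6, 6]
Step 3: [6, 6, 9]
Step 4: [6, 6, 9, -6]
Step 5: [6, 6, 9, -6, 4]
Step 6: [6, 6, 9, -6, 4, 18]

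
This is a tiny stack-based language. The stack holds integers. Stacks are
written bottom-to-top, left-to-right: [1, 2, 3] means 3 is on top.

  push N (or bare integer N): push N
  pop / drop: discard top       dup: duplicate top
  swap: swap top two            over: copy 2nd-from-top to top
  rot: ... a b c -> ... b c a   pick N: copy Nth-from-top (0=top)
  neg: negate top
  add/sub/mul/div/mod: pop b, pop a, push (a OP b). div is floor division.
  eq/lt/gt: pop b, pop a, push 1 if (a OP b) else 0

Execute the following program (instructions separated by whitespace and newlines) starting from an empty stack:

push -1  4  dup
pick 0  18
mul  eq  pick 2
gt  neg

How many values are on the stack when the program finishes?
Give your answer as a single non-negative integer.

After 'push -1': stack = [-1] (depth 1)
After 'push 4': stack = [-1, 4] (depth 2)
After 'dup': stack = [-1, 4, 4] (depth 3)
After 'pick 0': stack = [-1, 4, 4, 4] (depth 4)
After 'push 18': stack = [-1, 4, 4, 4, 18] (depth 5)
After 'mul': stack = [-1, 4, 4, 72] (depth 4)
After 'eq': stack = [-1, 4, 0] (depth 3)
After 'pick 2': stack = [-1, 4, 0, -1] (depth 4)
After 'gt': stack = [-1, 4, 1] (depth 3)
After 'neg': stack = [-1, 4, -1] (depth 3)

Answer: 3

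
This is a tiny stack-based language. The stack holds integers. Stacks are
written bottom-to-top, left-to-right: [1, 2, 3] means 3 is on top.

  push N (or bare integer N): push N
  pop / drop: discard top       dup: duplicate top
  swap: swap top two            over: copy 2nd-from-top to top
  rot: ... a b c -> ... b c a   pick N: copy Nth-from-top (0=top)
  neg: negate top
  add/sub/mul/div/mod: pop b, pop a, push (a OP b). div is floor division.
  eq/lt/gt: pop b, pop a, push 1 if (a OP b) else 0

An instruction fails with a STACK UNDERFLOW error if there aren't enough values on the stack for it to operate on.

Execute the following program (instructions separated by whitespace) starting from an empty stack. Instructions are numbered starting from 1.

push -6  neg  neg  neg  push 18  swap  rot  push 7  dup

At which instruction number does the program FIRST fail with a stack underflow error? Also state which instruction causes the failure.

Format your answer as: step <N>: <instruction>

Answer: step 7: rot

Derivation:
Step 1 ('push -6'): stack = [-6], depth = 1
Step 2 ('neg'): stack = [6], depth = 1
Step 3 ('neg'): stack = [-6], depth = 1
Step 4 ('neg'): stack = [6], depth = 1
Step 5 ('push 18'): stack = [6, 18], depth = 2
Step 6 ('swap'): stack = [18, 6], depth = 2
Step 7 ('rot'): needs 3 value(s) but depth is 2 — STACK UNDERFLOW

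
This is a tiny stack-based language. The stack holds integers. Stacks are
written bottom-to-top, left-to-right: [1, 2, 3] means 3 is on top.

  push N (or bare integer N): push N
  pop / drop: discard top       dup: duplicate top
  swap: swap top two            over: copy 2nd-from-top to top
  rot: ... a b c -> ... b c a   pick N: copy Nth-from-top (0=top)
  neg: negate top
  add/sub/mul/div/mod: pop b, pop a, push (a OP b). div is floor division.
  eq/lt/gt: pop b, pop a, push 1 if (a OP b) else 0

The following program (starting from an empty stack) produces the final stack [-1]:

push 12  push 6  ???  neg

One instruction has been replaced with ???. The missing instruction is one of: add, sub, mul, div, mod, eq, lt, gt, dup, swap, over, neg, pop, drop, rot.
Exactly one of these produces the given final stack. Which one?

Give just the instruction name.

Answer: gt

Derivation:
Stack before ???: [12, 6]
Stack after ???:  [1]
The instruction that transforms [12, 6] -> [1] is: gt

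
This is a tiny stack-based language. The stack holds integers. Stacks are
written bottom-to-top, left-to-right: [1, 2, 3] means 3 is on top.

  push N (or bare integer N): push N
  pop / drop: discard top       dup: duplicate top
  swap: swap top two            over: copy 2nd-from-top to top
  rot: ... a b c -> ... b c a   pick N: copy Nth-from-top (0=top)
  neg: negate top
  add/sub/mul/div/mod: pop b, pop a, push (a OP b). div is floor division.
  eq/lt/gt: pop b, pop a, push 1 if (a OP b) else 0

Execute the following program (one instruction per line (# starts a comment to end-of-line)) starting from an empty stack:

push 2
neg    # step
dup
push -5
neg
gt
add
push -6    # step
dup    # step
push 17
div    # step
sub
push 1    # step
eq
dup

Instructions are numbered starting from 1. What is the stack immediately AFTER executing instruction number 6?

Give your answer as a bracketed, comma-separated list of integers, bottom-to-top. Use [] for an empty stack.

Step 1 ('push 2'): [2]
Step 2 ('neg'): [-2]
Step 3 ('dup'): [-2, -2]
Step 4 ('push -5'): [-2, -2, -5]
Step 5 ('neg'): [-2, -2, 5]
Step 6 ('gt'): [-2, 0]

Answer: [-2, 0]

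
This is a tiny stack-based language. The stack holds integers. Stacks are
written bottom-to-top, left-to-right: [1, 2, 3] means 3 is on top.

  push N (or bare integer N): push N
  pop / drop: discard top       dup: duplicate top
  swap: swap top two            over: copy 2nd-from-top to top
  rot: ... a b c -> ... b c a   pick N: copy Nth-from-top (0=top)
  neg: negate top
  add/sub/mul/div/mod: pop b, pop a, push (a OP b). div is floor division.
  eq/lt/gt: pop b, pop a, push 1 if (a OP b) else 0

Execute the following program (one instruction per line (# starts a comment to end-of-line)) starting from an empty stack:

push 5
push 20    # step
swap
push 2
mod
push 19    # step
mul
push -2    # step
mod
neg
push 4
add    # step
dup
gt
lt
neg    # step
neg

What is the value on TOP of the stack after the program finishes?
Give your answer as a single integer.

After 'push 5': [5]
After 'push 20': [5, 20]
After 'swap': [20, 5]
After 'push 2': [20, 5, 2]
After 'mod': [20, 1]
After 'push 19': [20, 1, 19]
After 'mul': [20, 19]
After 'push -2': [20, 19, -2]
After 'mod': [20, -1]
After 'neg': [20, 1]
After 'push 4': [20, 1, 4]
After 'add': [20, 5]
After 'dup': [20, 5, 5]
After 'gt': [20, 0]
After 'lt': [0]
After 'neg': [0]
After 'neg': [0]

Answer: 0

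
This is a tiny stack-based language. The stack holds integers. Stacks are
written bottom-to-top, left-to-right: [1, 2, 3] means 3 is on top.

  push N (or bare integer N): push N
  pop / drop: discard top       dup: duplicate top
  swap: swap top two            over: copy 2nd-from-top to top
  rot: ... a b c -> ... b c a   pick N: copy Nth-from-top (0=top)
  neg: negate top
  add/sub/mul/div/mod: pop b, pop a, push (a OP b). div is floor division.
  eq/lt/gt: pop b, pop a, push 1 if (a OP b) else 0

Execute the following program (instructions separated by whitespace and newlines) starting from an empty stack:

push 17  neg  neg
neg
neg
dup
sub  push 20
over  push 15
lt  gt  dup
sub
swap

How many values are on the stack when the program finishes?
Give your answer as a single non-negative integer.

Answer: 2

Derivation:
After 'push 17': stack = [17] (depth 1)
After 'neg': stack = [-17] (depth 1)
After 'neg': stack = [17] (depth 1)
After 'neg': stack = [-17] (depth 1)
After 'neg': stack = [17] (depth 1)
After 'dup': stack = [17, 17] (depth 2)
After 'sub': stack = [0] (depth 1)
After 'push 20': stack = [0, 20] (depth 2)
After 'over': stack = [0, 20, 0] (depth 3)
After 'push 15': stack = [0, 20, 0, 15] (depth 4)
After 'lt': stack = [0, 20, 1] (depth 3)
After 'gt': stack = [0, 1] (depth 2)
After 'dup': stack = [0, 1, 1] (depth 3)
After 'sub': stack = [0, 0] (depth 2)
After 'swap': stack = [0, 0] (depth 2)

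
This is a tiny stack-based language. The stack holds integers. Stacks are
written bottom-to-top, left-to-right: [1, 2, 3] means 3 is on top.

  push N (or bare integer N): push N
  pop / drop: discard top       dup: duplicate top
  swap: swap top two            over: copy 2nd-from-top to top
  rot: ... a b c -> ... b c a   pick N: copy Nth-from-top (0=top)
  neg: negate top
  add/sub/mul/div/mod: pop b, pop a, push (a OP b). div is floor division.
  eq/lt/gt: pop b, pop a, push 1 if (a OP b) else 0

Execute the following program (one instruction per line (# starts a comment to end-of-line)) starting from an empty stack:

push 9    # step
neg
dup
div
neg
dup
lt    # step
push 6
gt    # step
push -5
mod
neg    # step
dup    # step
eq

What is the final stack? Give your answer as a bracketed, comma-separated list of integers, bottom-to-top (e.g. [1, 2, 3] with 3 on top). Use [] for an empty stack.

After 'push 9': [9]
After 'neg': [-9]
After 'dup': [-9, -9]
After 'div': [1]
After 'neg': [-1]
After 'dup': [-1, -1]
After 'lt': [0]
After 'push 6': [0, 6]
After 'gt': [0]
After 'push -5': [0, -5]
After 'mod': [0]
After 'neg': [0]
After 'dup': [0, 0]
After 'eq': [1]

Answer: [1]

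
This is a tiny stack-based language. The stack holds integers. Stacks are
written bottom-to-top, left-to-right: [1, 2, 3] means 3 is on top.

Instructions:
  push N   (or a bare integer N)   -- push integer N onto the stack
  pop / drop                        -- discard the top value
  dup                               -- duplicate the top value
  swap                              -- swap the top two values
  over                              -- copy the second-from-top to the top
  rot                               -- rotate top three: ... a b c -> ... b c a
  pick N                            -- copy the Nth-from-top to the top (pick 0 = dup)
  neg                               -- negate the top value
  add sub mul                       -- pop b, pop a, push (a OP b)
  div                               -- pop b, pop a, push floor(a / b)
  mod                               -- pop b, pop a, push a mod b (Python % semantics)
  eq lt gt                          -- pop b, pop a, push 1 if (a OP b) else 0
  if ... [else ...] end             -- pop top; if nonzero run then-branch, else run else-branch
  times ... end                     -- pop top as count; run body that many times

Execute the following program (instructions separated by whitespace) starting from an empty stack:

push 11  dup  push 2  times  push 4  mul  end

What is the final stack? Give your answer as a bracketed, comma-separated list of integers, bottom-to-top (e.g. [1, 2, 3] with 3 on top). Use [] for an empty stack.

Answer: [11, 176]

Derivation:
After 'push 11': [11]
After 'dup': [11, 11]
After 'push 2': [11, 11, 2]
After 'times': [11, 11]
After 'push 4': [11, 11, 4]
After 'mul': [11, 44]
After 'push 4': [11, 44, 4]
After 'mul': [11, 176]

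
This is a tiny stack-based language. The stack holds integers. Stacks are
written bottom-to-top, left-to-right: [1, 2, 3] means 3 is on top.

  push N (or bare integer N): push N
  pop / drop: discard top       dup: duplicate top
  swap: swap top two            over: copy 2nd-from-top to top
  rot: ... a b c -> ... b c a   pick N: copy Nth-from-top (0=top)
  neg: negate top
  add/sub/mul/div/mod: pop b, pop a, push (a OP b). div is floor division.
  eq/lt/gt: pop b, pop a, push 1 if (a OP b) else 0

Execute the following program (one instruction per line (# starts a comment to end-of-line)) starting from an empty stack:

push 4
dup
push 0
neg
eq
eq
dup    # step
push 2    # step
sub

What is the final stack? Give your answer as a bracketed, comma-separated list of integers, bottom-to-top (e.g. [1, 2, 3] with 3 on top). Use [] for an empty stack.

After 'push 4': [4]
After 'dup': [4, 4]
After 'push 0': [4, 4, 0]
After 'neg': [4, 4, 0]
After 'eq': [4, 0]
After 'eq': [0]
After 'dup': [0, 0]
After 'push 2': [0, 0, 2]
After 'sub': [0, -2]

Answer: [0, -2]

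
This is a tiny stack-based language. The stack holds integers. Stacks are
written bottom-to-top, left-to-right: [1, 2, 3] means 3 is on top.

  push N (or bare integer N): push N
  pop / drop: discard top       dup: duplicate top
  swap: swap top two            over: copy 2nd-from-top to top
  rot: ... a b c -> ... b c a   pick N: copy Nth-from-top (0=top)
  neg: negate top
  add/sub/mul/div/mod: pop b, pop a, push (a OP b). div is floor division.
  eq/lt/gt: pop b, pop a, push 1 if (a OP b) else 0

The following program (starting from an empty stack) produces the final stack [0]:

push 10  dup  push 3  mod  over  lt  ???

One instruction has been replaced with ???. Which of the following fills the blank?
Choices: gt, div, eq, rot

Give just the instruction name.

Stack before ???: [10, 1]
Stack after ???:  [0]
Checking each choice:
  gt: produces [1]
  div: produces [10]
  eq: MATCH
  rot: stack underflow (need 3, have 2)


Answer: eq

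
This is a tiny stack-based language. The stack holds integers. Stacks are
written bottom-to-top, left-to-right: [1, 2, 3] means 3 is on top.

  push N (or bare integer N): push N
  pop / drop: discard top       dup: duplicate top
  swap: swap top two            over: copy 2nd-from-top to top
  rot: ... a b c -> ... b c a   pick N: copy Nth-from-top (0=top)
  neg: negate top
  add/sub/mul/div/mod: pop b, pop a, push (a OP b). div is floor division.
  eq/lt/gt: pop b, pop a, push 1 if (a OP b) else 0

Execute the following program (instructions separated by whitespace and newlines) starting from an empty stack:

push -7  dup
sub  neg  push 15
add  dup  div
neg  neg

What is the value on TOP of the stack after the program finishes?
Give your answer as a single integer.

Answer: 1

Derivation:
After 'push -7': [-7]
After 'dup': [-7, -7]
After 'sub': [0]
After 'neg': [0]
After 'push 15': [0, 15]
After 'add': [15]
After 'dup': [15, 15]
After 'div': [1]
After 'neg': [-1]
After 'neg': [1]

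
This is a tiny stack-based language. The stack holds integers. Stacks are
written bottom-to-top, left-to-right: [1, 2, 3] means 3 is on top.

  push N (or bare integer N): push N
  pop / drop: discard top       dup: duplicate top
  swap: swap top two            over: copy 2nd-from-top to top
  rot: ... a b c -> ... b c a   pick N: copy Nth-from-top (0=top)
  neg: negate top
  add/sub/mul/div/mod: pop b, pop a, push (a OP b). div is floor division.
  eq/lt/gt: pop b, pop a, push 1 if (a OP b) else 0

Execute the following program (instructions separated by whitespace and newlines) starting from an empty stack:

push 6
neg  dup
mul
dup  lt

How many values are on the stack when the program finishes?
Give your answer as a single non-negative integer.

Answer: 1

Derivation:
After 'push 6': stack = [6] (depth 1)
After 'neg': stack = [-6] (depth 1)
After 'dup': stack = [-6, -6] (depth 2)
After 'mul': stack = [36] (depth 1)
After 'dup': stack = [36, 36] (depth 2)
After 'lt': stack = [0] (depth 1)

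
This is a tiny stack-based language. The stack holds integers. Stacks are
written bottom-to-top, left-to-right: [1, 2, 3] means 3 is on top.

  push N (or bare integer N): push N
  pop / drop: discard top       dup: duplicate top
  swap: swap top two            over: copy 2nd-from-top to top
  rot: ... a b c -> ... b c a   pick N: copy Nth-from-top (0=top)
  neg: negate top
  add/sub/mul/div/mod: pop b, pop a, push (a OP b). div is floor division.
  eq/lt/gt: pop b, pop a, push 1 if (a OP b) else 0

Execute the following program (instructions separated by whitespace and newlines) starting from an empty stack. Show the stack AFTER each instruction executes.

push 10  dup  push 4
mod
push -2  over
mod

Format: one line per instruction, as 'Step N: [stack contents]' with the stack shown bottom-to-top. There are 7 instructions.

Step 1: [10]
Step 2: [10, 10]
Step 3: [10, 10, 4]
Step 4: [10, 2]
Step 5: [10, 2, -2]
Step 6: [10, 2, -2, 2]
Step 7: [10, 2, 0]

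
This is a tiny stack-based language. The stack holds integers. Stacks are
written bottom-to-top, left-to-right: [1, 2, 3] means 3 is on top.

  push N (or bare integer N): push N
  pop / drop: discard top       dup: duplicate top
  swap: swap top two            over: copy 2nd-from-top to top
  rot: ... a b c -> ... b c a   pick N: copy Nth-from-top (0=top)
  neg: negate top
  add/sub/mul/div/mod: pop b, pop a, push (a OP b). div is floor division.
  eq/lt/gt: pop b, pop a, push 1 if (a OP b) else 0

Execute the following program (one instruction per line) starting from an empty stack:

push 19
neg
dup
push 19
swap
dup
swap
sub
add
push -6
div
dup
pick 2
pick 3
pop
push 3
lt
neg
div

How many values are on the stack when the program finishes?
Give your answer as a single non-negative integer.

Answer: 3

Derivation:
After 'push 19': stack = [19] (depth 1)
After 'neg': stack = [-19] (depth 1)
After 'dup': stack = [-19, -19] (depth 2)
After 'push 19': stack = [-19, -19, 19] (depth 3)
After 'swap': stack = [-19, 19, -19] (depth 3)
After 'dup': stack = [-19, 19, -19, -19] (depth 4)
After 'swap': stack = [-19, 19, -19, -19] (depth 4)
After 'sub': stack = [-19, 19, 0] (depth 3)
After 'add': stack = [-19, 19] (depth 2)
After 'push -6': stack = [-19, 19, -6] (depth 3)
After 'div': stack = [-19, -4] (depth 2)
After 'dup': stack = [-19, -4, -4] (depth 3)
After 'pick 2': stack = [-19, -4, -4, -19] (depth 4)
After 'pick 3': stack = [-19, -4, -4, -19, -19] (depth 5)
After 'pop': stack = [-19, -4, -4, -19] (depth 4)
After 'push 3': stack = [-19, -4, -4, -19, 3] (depth 5)
After 'lt': stack = [-19, -4, -4, 1] (depth 4)
After 'neg': stack = [-19, -4, -4, -1] (depth 4)
After 'div': stack = [-19, -4, 4] (depth 3)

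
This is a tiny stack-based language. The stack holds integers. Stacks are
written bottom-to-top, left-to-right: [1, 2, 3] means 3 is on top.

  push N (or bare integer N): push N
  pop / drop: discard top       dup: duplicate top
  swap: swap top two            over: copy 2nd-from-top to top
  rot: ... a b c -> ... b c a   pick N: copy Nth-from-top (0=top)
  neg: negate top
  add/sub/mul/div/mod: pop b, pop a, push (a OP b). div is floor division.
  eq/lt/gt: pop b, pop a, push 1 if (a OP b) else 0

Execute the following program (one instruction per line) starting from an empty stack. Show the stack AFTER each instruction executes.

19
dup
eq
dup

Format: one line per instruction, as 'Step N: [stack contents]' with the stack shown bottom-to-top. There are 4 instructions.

Step 1: [19]
Step 2: [19, 19]
Step 3: [1]
Step 4: [1, 1]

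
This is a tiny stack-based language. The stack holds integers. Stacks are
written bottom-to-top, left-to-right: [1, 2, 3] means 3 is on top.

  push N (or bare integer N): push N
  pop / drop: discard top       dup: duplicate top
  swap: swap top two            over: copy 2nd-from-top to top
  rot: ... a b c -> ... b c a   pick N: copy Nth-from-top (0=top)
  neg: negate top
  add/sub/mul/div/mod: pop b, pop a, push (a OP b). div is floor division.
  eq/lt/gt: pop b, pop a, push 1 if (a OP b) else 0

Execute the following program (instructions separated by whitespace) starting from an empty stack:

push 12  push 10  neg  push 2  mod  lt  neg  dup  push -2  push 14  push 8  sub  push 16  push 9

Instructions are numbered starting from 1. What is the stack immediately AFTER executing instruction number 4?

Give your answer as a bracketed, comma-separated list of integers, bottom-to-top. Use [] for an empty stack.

Step 1 ('push 12'): [12]
Step 2 ('push 10'): [12, 10]
Step 3 ('neg'): [12, -10]
Step 4 ('push 2'): [12, -10, 2]

Answer: [12, -10, 2]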